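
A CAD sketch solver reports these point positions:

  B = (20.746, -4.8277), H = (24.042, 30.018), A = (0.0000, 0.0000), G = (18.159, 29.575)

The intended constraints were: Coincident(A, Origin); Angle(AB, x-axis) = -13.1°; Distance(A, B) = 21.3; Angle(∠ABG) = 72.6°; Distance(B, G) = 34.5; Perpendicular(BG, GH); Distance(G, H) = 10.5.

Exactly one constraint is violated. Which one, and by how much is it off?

Distance(G, H) = 10.5 — off by 4.60.

A = (0.00, 0.00) ✓; AB at -13.10° ✓; |AB| = 21.30 ✓; ∠ABG = 72.60° ✓; |BG| = 34.50 ✓; ∠(BG, GH) = 89.99° ✓; |GH| = 5.900 ✗.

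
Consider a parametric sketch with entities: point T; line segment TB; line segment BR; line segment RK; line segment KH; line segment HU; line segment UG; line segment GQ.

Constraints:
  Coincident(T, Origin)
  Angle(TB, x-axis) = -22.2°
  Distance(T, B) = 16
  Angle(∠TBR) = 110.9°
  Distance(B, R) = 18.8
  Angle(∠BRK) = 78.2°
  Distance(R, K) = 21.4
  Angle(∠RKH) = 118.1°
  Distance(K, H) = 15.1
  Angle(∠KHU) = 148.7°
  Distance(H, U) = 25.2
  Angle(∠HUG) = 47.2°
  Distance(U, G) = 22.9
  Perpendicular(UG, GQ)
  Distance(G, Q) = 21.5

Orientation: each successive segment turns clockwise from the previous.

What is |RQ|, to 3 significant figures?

27.6

∠HUG = 47.2° gives UG at -59.1° from the x-axis; with |UG| = 22.9, G = (8.47, -0.867). The perpendicularity gives GQ at right angles to UG, so GQ runs at -149°; with |GQ| = 21.5, Q = (-9.98, -11.9). Then |RQ| = |Q − R| = 27.6.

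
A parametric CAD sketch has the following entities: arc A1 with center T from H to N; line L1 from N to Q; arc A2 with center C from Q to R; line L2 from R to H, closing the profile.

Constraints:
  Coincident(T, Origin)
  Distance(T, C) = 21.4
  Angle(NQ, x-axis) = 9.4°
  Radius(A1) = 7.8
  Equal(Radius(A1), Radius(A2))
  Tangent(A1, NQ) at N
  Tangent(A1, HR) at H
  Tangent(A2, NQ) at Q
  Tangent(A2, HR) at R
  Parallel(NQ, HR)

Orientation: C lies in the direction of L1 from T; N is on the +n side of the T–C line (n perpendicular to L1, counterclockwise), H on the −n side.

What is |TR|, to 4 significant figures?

22.78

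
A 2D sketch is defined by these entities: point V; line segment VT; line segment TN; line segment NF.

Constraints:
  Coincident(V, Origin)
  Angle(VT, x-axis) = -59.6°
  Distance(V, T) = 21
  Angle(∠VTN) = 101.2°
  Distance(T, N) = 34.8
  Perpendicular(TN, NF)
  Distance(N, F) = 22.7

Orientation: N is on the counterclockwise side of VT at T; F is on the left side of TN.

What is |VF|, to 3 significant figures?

38.9

∠VTN = 101.2°, so TN runs at -59.6° + (180° − 101.2°) = 19.2° from the x-axis; with |TN| = 34.8, N = T + 34.8·(cos 19.2°, sin 19.2°) = (43.5, -6.67). The perpendicularity gives NF at right angles to TN; with |NF| = 22.7 on the left of TN, F = N + 22.7·(-0.329, 0.944) = (36.0, 14.8). Then |VF| = |F − V| = 38.9.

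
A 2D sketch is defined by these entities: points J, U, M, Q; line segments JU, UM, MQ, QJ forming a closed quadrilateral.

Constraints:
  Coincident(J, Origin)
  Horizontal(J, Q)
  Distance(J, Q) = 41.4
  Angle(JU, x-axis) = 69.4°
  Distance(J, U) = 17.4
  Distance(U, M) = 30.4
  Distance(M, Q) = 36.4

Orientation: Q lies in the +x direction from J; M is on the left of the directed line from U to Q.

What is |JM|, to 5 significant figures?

46.069

J is at the origin; J and Q share the same y with |JQ| = 41.4 and Q in +x, so Q = (41.4, 0). JU runs at 69.4° with |JU| = 17.4, so U = (6.1220, 16.287). M is determined by |UM| = 30.4 and |MQ| = 36.4 together: it lies at the intersection of circle(U, 30.4) and circle(Q, 36.4). With |UQ| = 38.856, the foot of the radical line on UQ is 14.271 from U and the perpendicular offset is √(30.4² − 14.271²) = 26.842. Taking the left-of-UQ solution: M = (30.330, 34.676).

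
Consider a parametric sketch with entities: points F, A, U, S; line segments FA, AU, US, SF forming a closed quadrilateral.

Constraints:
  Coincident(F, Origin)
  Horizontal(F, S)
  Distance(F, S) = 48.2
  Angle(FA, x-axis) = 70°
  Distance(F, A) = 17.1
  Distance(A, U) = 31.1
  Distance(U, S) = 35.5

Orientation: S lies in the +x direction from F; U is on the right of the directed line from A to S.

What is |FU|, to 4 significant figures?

20.49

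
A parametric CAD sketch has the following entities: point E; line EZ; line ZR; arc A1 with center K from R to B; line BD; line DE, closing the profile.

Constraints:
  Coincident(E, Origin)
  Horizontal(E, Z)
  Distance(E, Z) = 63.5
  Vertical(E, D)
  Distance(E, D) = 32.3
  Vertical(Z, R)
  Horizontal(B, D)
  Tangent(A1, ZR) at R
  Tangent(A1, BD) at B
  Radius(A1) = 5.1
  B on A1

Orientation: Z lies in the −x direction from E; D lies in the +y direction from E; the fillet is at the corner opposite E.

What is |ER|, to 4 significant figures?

69.08

E is at the origin; EZ is horizontal with |EZ| = 63.5 and Z on the −x side, so Z = (-63.50, 0.000). ED is vertical with |ED| = 32.3 and D on the +y side, so D = (0.000, 32.30). The virtual corner opposite E is at (-63.50, 32.30). The tangent condition forces KR to be normal to ZR and tangency of A1 to BD means the radius KB is perpendicular to BD, with radius 5.1, so the center K sits 5.1 in from both sides at K = (-58.40, 27.20). That places the tangent points at R = (-63.50, 27.20) on ZR and B = (-58.40, 32.30) on BD. Then |ER| = |R − E| = 69.08.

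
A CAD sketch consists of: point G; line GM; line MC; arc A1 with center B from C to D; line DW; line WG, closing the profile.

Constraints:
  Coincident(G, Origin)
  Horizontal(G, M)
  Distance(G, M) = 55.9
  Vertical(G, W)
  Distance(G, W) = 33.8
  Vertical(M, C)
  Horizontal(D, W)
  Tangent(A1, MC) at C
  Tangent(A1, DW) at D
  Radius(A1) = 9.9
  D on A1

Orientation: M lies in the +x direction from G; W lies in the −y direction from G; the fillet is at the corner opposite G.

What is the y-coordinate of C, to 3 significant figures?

-23.9

G is at the origin; G and M share the same y with |GM| = 55.9 and M on the +x side, so M = (55.9, 0.00). GW is vertical with |GW| = 33.8 and W on the −y side, so W = (0.00, -33.8). The virtual corner opposite G is at (55.9, -33.8). The tangent condition forces BC to be normal to MC and A1 meets DW tangentially, so BD is at right angles to DW, with radius 9.9, so the center B sits 9.9 in from both sides at B = (46.0, -23.9). That places the tangent points at C = (55.9, -23.9) on MC and D = (46.0, -33.8) on DW. So C.y = -23.9.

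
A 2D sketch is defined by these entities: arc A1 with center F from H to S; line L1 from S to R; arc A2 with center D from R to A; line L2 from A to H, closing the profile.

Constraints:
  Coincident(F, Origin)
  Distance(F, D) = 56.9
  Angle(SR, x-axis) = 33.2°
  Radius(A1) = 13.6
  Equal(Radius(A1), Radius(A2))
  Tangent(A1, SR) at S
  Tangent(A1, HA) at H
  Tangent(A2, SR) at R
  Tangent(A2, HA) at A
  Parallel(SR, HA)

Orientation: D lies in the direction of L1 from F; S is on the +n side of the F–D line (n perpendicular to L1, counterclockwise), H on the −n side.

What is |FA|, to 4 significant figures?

58.50

Tangency of A1 to both parallel lines with radius 13.6 puts S and H at F ± 13.6·n: S = (-7.447, 11.38), H = (7.447, -11.38). Equal radii place R and A the same way about D: R = D + 13.6·n = (40.17, 42.54), A = D − 13.6·n = (55.06, 19.78). Then |FA| = |A − F| = 58.50.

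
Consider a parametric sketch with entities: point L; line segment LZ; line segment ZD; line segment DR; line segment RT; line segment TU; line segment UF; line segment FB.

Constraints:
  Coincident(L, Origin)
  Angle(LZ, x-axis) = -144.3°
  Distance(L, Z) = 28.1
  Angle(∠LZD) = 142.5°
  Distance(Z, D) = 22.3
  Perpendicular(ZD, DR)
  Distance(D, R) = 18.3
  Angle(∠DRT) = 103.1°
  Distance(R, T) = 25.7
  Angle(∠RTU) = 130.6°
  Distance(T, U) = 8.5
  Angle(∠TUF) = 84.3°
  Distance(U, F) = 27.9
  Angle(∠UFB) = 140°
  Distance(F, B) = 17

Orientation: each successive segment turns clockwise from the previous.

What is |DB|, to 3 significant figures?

5.40

L is at the origin; LZ runs at -144.3° with length 28.1, so Z = (-22.8, -16.4). ∠LZD = 142.5° gives ZD at 178° from the x-axis; with |ZD| = 22.3, D = (-45.1, -15.7). ZD is perpendicular to DR, so DR runs at 88.2°; with |DR| = 18.3, R = (-44.5, 2.59). ∠DRT = 103.1° gives RT at 11.3° from the x-axis; with |RT| = 25.7, T = (-19.3, 7.63). ∠RTU = 130.6° gives TU at -38.1° from the x-axis; with |TU| = 8.5, U = (-12.6, 2.38). ∠TUF = 84.3° gives UF at -134° from the x-axis; with |UF| = 27.9, F = (-32.0, -17.8). ∠UFB = 140.0° gives FB at -174° from the x-axis; with |FB| = 17.0, B = (-48.9, -19.6). Then |DB| = |B − D| = 5.40.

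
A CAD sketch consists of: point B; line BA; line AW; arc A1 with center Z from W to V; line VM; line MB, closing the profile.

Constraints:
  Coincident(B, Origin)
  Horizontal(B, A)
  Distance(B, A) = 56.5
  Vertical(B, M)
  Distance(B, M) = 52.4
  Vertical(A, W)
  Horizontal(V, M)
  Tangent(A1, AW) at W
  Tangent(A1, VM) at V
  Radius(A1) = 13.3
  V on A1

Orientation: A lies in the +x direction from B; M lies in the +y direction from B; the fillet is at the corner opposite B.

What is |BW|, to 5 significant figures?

68.710

B is at the origin; B and A share the same y with |BA| = 56.5 and A on the +x side, so A = (56.500, 0.0000). BM is vertical with |BM| = 52.4 and M on the +y side, so M = (0.0000, 52.400). The virtual corner opposite B is at (56.500, 52.400). Tangency of A1 to AW means the radius ZW is perpendicular to AW and tangency of A1 to VM means the radius ZV is perpendicular to VM, with radius 13.3, so the center Z sits 13.3 in from both sides at Z = (43.200, 39.100). That places the tangent points at W = (56.500, 39.100) on AW and V = (43.200, 52.400) on VM. Then |BW| = |W − B| = 68.710.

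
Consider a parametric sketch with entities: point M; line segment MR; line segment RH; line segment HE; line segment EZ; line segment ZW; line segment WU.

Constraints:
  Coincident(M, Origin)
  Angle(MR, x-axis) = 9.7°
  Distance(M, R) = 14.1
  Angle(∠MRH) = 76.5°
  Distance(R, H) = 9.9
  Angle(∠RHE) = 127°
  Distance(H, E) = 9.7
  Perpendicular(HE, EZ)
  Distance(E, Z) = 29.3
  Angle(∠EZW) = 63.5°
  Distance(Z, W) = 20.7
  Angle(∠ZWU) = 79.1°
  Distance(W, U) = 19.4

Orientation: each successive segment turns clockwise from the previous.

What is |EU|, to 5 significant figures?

8.1913

M is at the origin; MR runs at 9.7° with length 14.1, so R = (13.898, 2.3757). ∠MRH = 76.5° gives RH at -93.800° from the x-axis; with |RH| = 9.9, H = (13.242, -7.5025). ∠RHE = 127.0° gives HE at -146.80° from the x-axis; with |HE| = 9.7, E = (5.1257, -12.814). HE ⟂ EZ, so EZ runs at 123.20°; with |EZ| = 29.3, Z = (-10.918, 11.703). ∠EZW = 63.5° gives ZW at 6.7000° from the x-axis; with |ZW| = 20.7, W = (9.6407, 14.118). ∠ZWU = 79.1° gives WU at -94.200° from the x-axis; with |WU| = 19.4, U = (8.2199, -5.2295). Then |EU| = |U − E| = 8.1913.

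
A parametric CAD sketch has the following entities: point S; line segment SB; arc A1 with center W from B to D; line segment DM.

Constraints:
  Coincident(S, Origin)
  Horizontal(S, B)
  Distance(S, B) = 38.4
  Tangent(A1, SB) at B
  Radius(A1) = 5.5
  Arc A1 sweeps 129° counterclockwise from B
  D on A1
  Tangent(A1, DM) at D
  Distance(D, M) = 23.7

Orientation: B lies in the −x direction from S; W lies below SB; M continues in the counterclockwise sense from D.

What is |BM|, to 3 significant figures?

29.4

S is at the origin; SB is horizontal with |SB| = 38.4 and B on the −x side, so B = (-38.4, 0.00). Since A1 is tangent to SB there, WB ⟂ SB, so W = B + (0, -5.5) = (-38.4, -5.50). On A1, B sits at bearing 90° from W; a 129° counterclockwise sweep puts D at bearing 219°, so D = W + 5.5·(cos 219°, sin 219°) = (-42.7, -8.96). The tangent condition forces WD to be normal to DM, so DM runs along (−sin 219°, cos 219°); with |DM| = 23.7, M = (-27.8, -27.4). Then |BM| = |M − B| = 29.4.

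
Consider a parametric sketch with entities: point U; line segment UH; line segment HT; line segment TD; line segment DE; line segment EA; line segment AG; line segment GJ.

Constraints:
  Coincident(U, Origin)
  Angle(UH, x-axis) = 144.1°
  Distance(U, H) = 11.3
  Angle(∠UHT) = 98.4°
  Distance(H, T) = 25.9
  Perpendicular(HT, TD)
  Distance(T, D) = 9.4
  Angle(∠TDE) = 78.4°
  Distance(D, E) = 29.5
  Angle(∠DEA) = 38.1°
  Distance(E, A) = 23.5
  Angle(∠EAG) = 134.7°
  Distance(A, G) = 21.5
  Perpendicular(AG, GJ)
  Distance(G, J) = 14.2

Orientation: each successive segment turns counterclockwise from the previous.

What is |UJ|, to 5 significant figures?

35.528

∠EAG = 134.7° gives AG at -115.50° from the x-axis; with |AG| = 21.5, G = (-36.027, -20.785). AG is perpendicular to GJ, so GJ runs at -25.500°; with |GJ| = 14.2, J = (-23.210, -26.898). Then |UJ| = |J − U| = 35.528.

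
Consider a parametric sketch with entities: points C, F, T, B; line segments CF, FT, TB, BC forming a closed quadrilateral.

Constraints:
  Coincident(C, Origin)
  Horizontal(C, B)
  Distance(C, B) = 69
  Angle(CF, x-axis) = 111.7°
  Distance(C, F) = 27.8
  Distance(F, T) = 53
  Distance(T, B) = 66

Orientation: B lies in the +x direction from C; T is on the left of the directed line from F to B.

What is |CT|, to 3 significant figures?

65.0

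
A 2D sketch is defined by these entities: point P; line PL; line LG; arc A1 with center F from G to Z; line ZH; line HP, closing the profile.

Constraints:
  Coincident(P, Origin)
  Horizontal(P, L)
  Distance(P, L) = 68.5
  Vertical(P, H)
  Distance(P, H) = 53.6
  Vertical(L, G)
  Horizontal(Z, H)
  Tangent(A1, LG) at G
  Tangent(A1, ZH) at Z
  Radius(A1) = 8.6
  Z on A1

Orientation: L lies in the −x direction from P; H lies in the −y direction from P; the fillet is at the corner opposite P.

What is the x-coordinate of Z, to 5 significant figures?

-59.900

P is at the origin; PL is horizontal with |PL| = 68.5 and L on the −x side, so L = (-68.500, 0.0000). P and H share the same x with |PH| = 53.6 and H on the −y side, so H = (0.0000, -53.600). The virtual corner opposite P is at (-68.500, -53.600). Since A1 is tangent to LG there, FG ⟂ LG and since A1 is tangent to ZH there, FZ ⟂ ZH, with radius 8.6, so the center F sits 8.6 in from both sides at F = (-59.900, -45.000). That places the tangent points at G = (-68.500, -45.000) on LG and Z = (-59.900, -53.600) on ZH. So Z.x = -59.900.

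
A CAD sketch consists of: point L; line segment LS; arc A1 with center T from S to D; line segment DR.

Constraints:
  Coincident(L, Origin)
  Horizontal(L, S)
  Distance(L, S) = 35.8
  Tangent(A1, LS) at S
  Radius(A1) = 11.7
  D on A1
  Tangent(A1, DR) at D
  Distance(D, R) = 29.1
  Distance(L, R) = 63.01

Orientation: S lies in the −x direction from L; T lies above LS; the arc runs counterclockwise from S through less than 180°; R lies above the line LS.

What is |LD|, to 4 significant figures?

34.09

L is at the origin; L and S share the same y with |LS| = 35.8 and S on the −x side, so S = (-35.80, 0.000). Since A1 is tangent to LS there, TS ⟂ LS, so T = S + (0, 11.7) = (-35.80, 11.70). Since TD ⟂ DR (tangency), |TR| = √(11.7² + 29.1²) = 31.36 regardless of where D sits on A1. So R lies on both circle(L, 63.01) and circle(T, 31.36); the above-LS intersection is R = (-48.30, 40.47). D is the foot of the tangent from R: D = (-27.58, 20.03).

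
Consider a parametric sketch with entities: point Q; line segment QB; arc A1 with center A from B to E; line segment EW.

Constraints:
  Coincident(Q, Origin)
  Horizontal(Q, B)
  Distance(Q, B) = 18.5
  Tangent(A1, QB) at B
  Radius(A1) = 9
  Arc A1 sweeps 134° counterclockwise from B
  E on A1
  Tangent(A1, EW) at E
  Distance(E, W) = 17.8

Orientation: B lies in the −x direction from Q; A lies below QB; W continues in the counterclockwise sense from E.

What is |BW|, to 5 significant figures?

28.668

On A1, B sits at bearing 90° from A; a 134° counterclockwise sweep puts E at bearing 224°, so E = A + 9.0·(cos 224°, sin 224°) = (-24.974, -15.252). Tangency of A1 to EW means the radius AE is perpendicular to EW, so EW runs along (−sin 224°, cos 224°); with |EW| = 17.8, W = (-12.609, -28.056). Then |BW| = |W − B| = 28.668.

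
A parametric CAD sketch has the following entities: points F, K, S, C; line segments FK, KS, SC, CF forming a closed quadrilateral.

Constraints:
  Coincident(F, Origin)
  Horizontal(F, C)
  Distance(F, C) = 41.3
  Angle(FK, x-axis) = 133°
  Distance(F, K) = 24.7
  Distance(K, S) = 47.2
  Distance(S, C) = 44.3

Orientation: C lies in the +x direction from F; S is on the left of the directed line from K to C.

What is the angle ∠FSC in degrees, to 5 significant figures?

53.197°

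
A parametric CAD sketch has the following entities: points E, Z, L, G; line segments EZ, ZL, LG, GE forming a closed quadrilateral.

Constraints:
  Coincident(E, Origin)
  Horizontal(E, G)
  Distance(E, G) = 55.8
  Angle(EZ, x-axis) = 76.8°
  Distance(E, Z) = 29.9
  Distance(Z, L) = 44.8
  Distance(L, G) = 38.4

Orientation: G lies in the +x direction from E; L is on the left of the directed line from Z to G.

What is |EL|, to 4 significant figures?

63.42

Checks: |ZL| = 44.80 ✓; |LG| = 38.40 ✓.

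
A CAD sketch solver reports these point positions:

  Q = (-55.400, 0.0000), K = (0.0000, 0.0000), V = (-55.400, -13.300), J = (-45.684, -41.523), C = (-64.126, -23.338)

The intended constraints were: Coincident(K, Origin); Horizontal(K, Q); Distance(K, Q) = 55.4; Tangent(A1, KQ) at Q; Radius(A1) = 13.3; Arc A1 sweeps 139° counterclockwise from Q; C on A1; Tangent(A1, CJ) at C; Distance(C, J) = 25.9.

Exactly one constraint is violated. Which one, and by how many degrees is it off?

Tangent(A1, CJ) at C — off by 3.60°.

K = (0.00, 0.00) ✓; K.y = 0.00, Q.y = 0.00 ✓; |KQ| = 55.40 ✓; ∠(VQ, QK) = 90.00° ✓; |VQ| = 13.30 ✓; bearing(V→C) − bearing(V→Q) = 139.0° ✓; |VC| = 13.30 ✓; ∠(VC, CJ) = 93.60° ✗; |CJ| = 25.90 ✓.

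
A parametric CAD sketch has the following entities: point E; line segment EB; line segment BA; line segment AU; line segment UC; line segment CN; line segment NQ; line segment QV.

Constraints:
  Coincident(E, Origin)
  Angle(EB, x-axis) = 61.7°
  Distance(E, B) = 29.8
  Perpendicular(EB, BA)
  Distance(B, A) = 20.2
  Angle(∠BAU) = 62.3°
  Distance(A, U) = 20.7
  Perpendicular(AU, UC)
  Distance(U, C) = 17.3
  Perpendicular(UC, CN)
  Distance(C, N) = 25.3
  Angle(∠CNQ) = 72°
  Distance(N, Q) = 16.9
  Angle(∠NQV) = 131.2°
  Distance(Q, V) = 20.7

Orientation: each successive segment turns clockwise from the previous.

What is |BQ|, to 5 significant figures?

18.824

E is at the origin; EB runs at 61.7° with length 29.8, so B = (14.128, 26.238). EB is perpendicular to BA, so BA runs at -28.300°; with |BA| = 20.2, A = (31.913, 16.662). ∠BAU = 62.3° gives AU at -146.00° from the x-axis; with |AU| = 20.7, U = (14.752, 5.0864). The perpendicularity gives UC at right angles to AU, so UC runs at 124.00°; with |UC| = 17.3, C = (5.0784, 19.429). The perpendicularity gives CN at right angles to UC, so CN runs at 34.000°; with |CN| = 25.3, N = (26.053, 33.576). ∠CNQ = 72.0° gives NQ at -74.000° from the x-axis; with |NQ| = 16.9, Q = (30.711, 17.331). Then |BQ| = |Q − B| = 18.824.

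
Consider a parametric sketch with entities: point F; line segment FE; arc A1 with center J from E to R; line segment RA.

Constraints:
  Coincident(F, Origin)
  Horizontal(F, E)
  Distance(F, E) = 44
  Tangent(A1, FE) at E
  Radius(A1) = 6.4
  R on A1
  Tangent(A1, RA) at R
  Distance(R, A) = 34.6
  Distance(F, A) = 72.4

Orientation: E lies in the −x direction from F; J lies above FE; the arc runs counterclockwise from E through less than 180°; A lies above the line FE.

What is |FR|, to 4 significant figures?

40.73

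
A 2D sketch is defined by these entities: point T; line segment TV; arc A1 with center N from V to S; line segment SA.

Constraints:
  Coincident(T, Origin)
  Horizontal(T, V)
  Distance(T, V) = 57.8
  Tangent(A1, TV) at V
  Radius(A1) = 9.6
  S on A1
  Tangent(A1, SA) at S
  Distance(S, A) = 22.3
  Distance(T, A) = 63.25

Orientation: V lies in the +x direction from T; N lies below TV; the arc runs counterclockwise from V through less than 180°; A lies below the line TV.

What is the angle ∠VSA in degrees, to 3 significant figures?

128°

T is at the origin; TV is horizontal with |TV| = 57.8 and V on the +x side, so V = (57.8, 0.00). Tangency of A1 to TV means the radius NV is perpendicular to TV, so N = V + (0, -9.6) = (57.8, -9.60). Since NS ⟂ SA (tangency), |NA| = √(9.6² + 22.3²) = 24.3 regardless of where S sits on A1. So A lies on both circle(T, 63.25) and circle(N, 24.3); the below-TV intersection is A = (53.6, -33.5). S is the foot of the tangent from A: S = (48.5, -11.8).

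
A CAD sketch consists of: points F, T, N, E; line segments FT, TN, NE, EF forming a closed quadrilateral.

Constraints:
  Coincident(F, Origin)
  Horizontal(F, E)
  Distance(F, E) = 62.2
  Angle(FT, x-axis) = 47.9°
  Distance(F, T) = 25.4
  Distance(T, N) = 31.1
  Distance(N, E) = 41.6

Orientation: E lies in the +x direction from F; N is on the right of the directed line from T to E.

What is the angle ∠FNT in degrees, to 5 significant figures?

52.344°

Checks: |TN| = 31.10 ✓; |NE| = 41.60 ✓.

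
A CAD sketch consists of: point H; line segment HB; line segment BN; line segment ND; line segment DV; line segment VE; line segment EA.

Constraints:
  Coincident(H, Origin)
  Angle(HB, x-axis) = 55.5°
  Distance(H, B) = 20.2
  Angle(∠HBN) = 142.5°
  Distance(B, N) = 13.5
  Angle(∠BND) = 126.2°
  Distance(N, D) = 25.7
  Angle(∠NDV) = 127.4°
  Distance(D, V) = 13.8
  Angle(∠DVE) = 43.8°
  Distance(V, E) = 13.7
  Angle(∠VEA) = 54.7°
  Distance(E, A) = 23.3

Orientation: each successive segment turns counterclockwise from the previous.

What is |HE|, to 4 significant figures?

35.79

∠NDV = 127.4° gives DV at -160.6° from the x-axis; with |DV| = 13.8, V = (-23.79, 39.62). ∠DVE = 43.8° gives VE at -24.40° from the x-axis; with |VE| = 13.7, E = (-11.31, 33.96). Then |HE| = |E − H| = 35.79.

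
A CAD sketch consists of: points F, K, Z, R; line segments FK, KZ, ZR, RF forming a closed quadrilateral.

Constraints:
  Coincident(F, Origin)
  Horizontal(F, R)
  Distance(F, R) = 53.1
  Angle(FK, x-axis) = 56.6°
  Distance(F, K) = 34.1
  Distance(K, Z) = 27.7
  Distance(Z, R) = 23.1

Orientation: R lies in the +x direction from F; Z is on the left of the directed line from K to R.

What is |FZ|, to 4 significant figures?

50.64

Checks: |KZ| = 27.70 ✓; |ZR| = 23.10 ✓.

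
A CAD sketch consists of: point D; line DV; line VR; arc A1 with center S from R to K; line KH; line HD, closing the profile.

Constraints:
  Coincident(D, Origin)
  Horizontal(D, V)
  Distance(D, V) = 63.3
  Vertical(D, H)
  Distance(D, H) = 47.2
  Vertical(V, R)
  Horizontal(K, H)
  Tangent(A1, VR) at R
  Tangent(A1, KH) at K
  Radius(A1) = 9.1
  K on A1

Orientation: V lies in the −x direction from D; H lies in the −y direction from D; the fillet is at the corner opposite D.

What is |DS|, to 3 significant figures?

66.3

DH is vertical with |DH| = 47.2 and H on the −y side, so H = (0.00, -47.2). The virtual corner opposite D is at (-63.3, -47.2). Since A1 is tangent to VR there, SR ⟂ VR and A1 meets KH tangentially, so SK is at right angles to KH, with radius 9.1, so the center S sits 9.1 in from both sides at S = (-54.2, -38.1). Then |DS| = |S − D| = 66.3.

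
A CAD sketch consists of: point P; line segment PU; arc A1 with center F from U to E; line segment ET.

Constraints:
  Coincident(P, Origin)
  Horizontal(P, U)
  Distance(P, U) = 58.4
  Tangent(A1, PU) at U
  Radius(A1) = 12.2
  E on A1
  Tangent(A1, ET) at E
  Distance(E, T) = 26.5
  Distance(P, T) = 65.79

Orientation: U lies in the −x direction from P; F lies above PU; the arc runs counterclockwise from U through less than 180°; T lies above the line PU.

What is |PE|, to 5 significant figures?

48.702

Checks: ∠(FU, UP) = 90.00° ✓; |FE| = 12.20 ✓; ∠(FE, ET) = 90.00° ✓; |ET| = 26.50 ✓; |PT| = 65.79 ✓.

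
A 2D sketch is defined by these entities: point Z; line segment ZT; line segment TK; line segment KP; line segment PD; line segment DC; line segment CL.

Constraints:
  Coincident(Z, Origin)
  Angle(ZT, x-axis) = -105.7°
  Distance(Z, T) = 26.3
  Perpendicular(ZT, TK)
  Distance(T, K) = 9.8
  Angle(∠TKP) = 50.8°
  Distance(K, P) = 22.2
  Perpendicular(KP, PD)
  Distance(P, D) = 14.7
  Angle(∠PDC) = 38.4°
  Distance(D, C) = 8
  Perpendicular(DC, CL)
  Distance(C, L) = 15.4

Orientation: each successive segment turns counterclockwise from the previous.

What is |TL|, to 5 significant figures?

24.700

Z is at the origin; ZT runs at -105.7° with length 26.3, so T = (-7.1168, -25.319). ZT ⟂ TK, so TK runs at -15.700°; with |TK| = 9.8, K = (2.3176, -27.971). ∠TKP = 50.8° gives KP at 113.50° from the x-axis; with |KP| = 22.2, P = (-6.5346, -7.6119). KP ⟂ PD, so PD runs at -156.50°; with |PD| = 14.7, D = (-20.015, -13.474). ∠PDC = 38.4° gives DC at -14.900° from the x-axis; with |DC| = 8.0, C = (-12.284, -15.531). DC is perpendicular to CL, so CL runs at 75.100°; with |CL| = 15.4, L = (-8.3246, -0.64843). Then |TL| = |L − T| = 24.700.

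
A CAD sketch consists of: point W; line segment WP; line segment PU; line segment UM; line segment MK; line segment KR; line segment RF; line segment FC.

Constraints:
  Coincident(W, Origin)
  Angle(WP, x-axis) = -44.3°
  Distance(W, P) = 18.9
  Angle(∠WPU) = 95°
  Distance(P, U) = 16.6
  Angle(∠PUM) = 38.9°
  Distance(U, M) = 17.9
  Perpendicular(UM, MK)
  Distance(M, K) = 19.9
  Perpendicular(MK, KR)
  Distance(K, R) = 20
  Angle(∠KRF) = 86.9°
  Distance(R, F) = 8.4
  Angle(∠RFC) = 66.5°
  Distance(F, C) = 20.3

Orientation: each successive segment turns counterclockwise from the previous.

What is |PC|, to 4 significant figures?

10.79

W is at the origin; WP runs at -44.3° with length 18.9, so P = (13.53, -13.20). ∠WPU = 95.0° gives PU at 40.70° from the x-axis; with |PU| = 16.6, U = (26.11, -2.375). ∠PUM = 38.9° gives UM at -178.2° from the x-axis; with |UM| = 17.9, M = (8.220, -2.937). UM is perpendicular to MK, so MK runs at -88.20°; with |MK| = 19.9, K = (8.846, -22.83). MK ⟂ KR, so KR runs at 1.800°; with |KR| = 20.0, R = (28.84, -22.20). ∠KRF = 86.9° gives RF at 94.90° from the x-axis; with |RF| = 8.4, F = (28.12, -13.83). ∠RFC = 66.5° gives FC at -151.6° from the x-axis; with |FC| = 20.3, C = (10.26, -23.49). Then |PC| = |C − P| = 10.79.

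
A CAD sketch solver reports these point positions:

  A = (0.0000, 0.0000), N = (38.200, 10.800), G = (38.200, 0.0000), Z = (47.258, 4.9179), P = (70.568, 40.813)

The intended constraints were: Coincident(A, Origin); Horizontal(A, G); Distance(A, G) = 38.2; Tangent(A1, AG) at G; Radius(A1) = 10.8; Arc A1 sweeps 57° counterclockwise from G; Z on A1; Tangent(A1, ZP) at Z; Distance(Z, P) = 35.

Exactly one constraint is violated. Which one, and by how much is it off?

Distance(Z, P) = 35 — off by 7.80.

A = (0.00, 0.00) ✓; A.y = 0.00, G.y = 0.00 ✓; |AG| = 38.20 ✓; ∠(NG, GA) = 90.00° ✓; |NG| = 10.80 ✓; bearing(N→Z) − bearing(N→G) = 57.00° ✓; |NZ| = 10.80 ✓; ∠(NZ, ZP) = 90.00° ✓; |ZP| = 42.80 ✗.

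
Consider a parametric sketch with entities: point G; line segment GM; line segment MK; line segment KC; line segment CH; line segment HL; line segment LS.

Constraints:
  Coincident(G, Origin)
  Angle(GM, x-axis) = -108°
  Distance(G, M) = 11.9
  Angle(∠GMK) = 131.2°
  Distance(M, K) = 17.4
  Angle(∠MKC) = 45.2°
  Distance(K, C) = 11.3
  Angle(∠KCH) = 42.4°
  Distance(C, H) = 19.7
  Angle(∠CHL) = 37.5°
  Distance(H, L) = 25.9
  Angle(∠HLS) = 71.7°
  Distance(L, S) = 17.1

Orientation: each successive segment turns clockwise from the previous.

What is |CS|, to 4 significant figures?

6.483

∠CHL = 37.5° gives HL at 148.3° from the x-axis; with |HL| = 25.9, L = (-30.55, -12.47). ∠HLS = 71.7° gives LS at 40.00° from the x-axis; with |LS| = 17.1, S = (-17.45, -1.480). Then |CS| = |S − C| = 6.483.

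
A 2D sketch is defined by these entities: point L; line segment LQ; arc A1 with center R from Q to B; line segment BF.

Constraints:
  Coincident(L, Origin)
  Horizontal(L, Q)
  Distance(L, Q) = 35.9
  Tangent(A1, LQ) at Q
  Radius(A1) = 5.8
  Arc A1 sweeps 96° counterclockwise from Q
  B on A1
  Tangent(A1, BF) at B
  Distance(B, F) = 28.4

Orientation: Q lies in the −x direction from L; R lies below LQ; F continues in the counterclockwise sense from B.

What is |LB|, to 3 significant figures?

42.2

The tangent condition forces RQ to be normal to LQ, so R = Q + (0, -5.8) = (-35.9, -5.80). On A1, Q sits at bearing 90° from R; a 96° counterclockwise sweep puts B at bearing 186°, so B = R + 5.8·(cos 186°, sin 186°) = (-41.7, -6.41). Then |LB| = |B − L| = 42.2.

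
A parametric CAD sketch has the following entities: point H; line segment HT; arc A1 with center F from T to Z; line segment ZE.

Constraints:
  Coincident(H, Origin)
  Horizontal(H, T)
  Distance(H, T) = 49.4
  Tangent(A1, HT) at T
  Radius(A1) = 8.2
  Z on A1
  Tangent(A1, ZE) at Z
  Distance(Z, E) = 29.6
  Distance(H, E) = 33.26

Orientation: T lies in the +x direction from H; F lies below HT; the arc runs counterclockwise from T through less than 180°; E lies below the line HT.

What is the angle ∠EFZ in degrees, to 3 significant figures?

74.5°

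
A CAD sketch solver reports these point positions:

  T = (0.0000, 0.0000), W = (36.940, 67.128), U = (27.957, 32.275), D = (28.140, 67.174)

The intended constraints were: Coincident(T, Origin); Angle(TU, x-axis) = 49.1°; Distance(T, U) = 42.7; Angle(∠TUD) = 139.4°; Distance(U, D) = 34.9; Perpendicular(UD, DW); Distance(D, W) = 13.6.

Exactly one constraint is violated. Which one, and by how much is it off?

Distance(D, W) = 13.6 — off by 4.80.

T = (0.00, 0.00) ✓; TU at 49.10° ✓; |TU| = 42.70 ✓; ∠TUD = 139.4° ✓; |UD| = 34.90 ✓; ∠(UD, DW) = 90.00° ✓; |DW| = 8.800 ✗.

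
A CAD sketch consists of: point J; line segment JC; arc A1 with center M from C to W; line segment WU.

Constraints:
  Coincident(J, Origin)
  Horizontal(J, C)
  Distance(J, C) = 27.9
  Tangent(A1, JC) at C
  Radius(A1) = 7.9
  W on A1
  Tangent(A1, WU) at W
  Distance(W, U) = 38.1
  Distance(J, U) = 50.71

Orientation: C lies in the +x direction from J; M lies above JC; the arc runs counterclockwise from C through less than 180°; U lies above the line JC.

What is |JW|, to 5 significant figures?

36.861

J is at the origin; J and C share the same y with |JC| = 27.9 and C on the +x side, so C = (27.900, 0.0000). Tangency of A1 to JC means the radius MC is perpendicular to JC, so M = C + (0, 7.9) = (27.900, 7.9000). Since MW ⟂ WU (tangency), |MU| = √(7.9² + 38.1²) = 38.910 regardless of where W sits on A1. So U lies on both circle(J, 50.71) and circle(M, 38.910); the above-JC intersection is U = (20.943, 46.183). W is the foot of the tangent from U: W = (35.224, 10.861).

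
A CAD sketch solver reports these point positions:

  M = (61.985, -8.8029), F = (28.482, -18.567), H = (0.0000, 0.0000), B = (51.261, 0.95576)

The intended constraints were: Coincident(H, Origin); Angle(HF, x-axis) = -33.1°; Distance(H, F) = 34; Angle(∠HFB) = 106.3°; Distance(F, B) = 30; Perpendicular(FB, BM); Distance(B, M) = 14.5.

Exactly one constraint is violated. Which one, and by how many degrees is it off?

Perpendicular(FB, BM) — off by 7.10°.

H = (0.00, 0.00) ✓; HF at -33.10° ✓; |HF| = 34.00 ✓; ∠HFB = 106.3° ✓; |FB| = 30.00 ✓; ∠(FB, BM) = 82.90° ✗; |BM| = 14.50 ✓.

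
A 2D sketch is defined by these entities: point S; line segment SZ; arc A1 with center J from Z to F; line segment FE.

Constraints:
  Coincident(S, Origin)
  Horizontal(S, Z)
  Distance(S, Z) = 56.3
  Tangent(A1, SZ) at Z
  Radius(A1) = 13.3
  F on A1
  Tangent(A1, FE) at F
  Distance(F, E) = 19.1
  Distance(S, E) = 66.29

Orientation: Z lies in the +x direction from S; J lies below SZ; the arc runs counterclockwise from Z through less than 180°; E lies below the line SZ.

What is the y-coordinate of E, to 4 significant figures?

-36.55

Checks: |JF| = 13.30 ✓; ∠(JF, FE) = 90.00° ✓; |FE| = 19.10 ✓; |SE| = 66.29 ✓.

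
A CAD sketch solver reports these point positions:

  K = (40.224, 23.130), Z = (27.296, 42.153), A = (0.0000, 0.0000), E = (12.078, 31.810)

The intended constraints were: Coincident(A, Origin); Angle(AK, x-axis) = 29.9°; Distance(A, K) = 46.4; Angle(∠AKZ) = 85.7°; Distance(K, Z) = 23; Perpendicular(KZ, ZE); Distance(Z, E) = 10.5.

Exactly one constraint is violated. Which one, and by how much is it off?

Distance(Z, E) = 10.5 — off by 7.90.

A = (0.00, 0.00) ✓; AK at 29.90° ✓; |AK| = 46.40 ✓; ∠AKZ = 85.70° ✓; |KZ| = 23.00 ✓; ∠(KZ, ZE) = 90.00° ✓; |ZE| = 18.40 ✗.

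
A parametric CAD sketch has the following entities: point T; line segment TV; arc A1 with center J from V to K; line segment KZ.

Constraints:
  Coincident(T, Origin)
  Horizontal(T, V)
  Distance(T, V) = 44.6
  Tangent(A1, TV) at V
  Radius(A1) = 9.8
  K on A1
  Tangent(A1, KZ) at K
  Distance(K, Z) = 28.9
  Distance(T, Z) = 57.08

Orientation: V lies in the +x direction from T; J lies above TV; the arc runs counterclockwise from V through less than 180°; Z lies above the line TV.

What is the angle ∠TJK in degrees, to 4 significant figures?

166.2°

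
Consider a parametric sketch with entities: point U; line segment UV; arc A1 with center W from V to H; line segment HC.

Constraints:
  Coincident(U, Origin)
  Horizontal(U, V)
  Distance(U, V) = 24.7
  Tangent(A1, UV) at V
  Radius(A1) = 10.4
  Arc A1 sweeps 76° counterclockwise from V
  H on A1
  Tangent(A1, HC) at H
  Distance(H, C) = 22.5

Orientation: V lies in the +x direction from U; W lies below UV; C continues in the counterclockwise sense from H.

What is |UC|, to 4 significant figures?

31.10

U is at the origin; U and V share the same y with |UV| = 24.7 and V on the +x side, so V = (24.70, 0.000). Since A1 is tangent to UV there, WV ⟂ UV, so W = V + (0, -10.4) = (24.70, -10.40). On A1, V sits at bearing 90° from W; a 76° counterclockwise sweep puts H at bearing 166°, so H = W + 10.4·(cos 166°, sin 166°) = (14.61, -7.884). The tangent condition forces WH to be normal to HC, so HC runs along (−sin 166°, cos 166°); with |HC| = 22.5, C = (9.166, -29.72). Then |UC| = |C − U| = 31.10.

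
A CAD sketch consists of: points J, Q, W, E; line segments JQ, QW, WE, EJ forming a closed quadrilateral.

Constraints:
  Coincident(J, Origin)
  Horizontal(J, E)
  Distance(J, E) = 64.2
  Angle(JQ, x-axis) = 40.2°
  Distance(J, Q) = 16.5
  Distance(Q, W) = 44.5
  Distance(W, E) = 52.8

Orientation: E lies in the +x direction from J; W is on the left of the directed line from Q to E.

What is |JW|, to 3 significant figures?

60.7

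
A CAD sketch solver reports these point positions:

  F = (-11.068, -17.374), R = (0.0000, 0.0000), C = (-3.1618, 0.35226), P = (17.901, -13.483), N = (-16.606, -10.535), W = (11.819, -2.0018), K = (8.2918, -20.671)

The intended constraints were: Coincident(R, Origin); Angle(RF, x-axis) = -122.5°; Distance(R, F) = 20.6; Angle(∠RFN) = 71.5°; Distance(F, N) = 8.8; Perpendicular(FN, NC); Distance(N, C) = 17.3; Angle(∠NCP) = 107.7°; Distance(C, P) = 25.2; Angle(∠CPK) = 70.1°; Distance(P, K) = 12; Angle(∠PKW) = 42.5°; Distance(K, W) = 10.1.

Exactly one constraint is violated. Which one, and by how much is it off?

Distance(K, W) = 10.1 — off by 8.90.

R = (0.00, 0.00) ✓; RF at -122.5° ✓; |RF| = 20.60 ✓; ∠RFN = 71.50° ✓; |FN| = 8.800 ✓; ∠(FN, NC) = 90.00° ✓; |NC| = 17.30 ✓; ∠NCP = 107.7° ✓; |CP| = 25.20 ✓; ∠CPK = 70.10° ✓; |PK| = 12.00 ✓; ∠PKW = 42.50° ✓; |KW| = 19.00 ✗.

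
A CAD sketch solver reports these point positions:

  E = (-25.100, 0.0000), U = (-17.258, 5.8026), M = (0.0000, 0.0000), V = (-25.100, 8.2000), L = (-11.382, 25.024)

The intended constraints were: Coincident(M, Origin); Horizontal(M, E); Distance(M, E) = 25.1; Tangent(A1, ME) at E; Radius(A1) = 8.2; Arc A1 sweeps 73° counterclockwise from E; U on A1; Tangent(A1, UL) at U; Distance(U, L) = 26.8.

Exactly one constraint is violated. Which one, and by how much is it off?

Distance(U, L) = 26.8 — off by 6.70.

M = (0.00, 0.00) ✓; M.y = 0.00, E.y = 0.00 ✓; |ME| = 25.10 ✓; ∠(VE, EM) = 90.00° ✓; |VE| = 8.200 ✓; bearing(V→U) − bearing(V→E) = 73.00° ✓; |VU| = 8.200 ✓; ∠(VU, UL) = 90.00° ✓; |UL| = 20.10 ✗.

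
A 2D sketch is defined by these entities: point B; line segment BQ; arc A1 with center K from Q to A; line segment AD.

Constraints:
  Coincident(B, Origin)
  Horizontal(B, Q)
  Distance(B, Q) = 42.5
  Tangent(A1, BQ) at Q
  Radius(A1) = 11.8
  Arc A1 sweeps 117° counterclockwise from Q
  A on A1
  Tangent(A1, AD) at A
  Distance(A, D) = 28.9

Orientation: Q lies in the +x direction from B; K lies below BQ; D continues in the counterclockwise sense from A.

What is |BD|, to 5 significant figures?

62.254

On A1, Q sits at bearing 90° from K; a 117° counterclockwise sweep puts A at bearing 207°, so A = K + 11.8·(cos 207°, sin 207°) = (31.986, -17.157). Since A1 is tangent to AD there, KA ⟂ AD, so AD runs along (−sin 207°, cos 207°); with |AD| = 28.9, D = (45.106, -42.907). Then |BD| = |D − B| = 62.254.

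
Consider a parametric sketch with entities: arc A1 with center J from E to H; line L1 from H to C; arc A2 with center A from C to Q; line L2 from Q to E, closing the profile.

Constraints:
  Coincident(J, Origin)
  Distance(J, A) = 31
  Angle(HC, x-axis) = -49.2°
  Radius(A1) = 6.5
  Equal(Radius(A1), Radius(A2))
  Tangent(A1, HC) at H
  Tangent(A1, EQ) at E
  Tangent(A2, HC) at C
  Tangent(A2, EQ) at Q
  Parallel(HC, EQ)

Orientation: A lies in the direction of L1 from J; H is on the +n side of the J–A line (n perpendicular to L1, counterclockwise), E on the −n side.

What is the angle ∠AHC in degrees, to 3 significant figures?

11.8°

Tangency of A1 to both parallel lines with radius 6.5 puts H and E at J ± 6.5·n: H = (4.92, 4.25), E = (-4.92, -4.25). Equal radii place C and Q the same way about A: C = A + 6.5·n = (25.2, -19.2), Q = A − 6.5·n = (15.3, -27.7). Then cos ∠AHC = HA·HC / (|HA||HC|), giving 11.8°.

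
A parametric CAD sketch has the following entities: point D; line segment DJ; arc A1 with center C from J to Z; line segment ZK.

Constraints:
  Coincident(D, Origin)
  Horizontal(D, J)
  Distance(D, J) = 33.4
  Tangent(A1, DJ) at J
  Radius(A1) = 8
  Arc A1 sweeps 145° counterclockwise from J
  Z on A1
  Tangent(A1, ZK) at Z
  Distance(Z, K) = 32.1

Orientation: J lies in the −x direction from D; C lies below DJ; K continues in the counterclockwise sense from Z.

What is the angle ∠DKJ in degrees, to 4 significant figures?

52.89°

D is at the origin; D and J share the same y with |DJ| = 33.4 and J on the −x side, so J = (-33.40, 0.000). Tangency of A1 to DJ means the radius CJ is perpendicular to DJ, so C = J + (0, -8) = (-33.40, -8.000). On A1, J sits at bearing 90° from C; a 145° counterclockwise sweep puts Z at bearing 235°, so Z = C + 8.0·(cos 235°, sin 235°) = (-37.99, -14.55). The tangent condition forces CZ to be normal to ZK, so ZK runs along (−sin 235°, cos 235°); with |ZK| = 32.1, K = (-11.69, -32.97). Then cos ∠DKJ = KD·KJ / (|KD||KJ|), giving 52.89°.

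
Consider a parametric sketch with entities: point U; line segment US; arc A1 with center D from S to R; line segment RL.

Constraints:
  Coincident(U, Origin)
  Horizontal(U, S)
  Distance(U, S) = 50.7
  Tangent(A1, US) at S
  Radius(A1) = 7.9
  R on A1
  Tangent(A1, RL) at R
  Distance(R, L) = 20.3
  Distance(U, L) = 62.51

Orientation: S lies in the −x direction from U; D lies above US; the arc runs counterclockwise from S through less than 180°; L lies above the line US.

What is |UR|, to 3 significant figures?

45.8

Checks: |DS| = 7.900 ✓; |DR| = 7.900 ✓; ∠(DR, RL) = 90.00° ✓; |RL| = 20.30 ✓; |UL| = 62.51 ✓.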